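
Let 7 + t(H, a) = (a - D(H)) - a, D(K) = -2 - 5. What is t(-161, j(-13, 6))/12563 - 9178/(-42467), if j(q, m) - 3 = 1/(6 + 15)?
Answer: 9178/42467 ≈ 0.21612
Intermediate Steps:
D(K) = -7
j(q, m) = 64/21 (j(q, m) = 3 + 1/(6 + 15) = 3 + 1/21 = 64/21)
t(H, a) = 0 (t(H, a) = -7 + ((a - 1*(-7)) - a) = -7 + ((a + 7) - a) = -7 + ((7 + a) - a) = -7 + 7 = 0)
t(-161, j(-13, 6))/12563 - 9178/(-42467) = 0/12563 - 9178/(-42467) = 0*(1/12563) - 9178*(-1/42467) = 0 + 9178/42467 = 9178/42467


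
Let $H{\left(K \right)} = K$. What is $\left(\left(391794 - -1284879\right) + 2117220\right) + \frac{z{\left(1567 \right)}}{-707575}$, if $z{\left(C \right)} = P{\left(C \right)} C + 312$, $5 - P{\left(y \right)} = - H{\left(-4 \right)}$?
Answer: $\frac{2684463837596}{707575} \approx 3.7939 \cdot 10^{6}$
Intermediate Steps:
$P{\left(y \right)} = 1$ ($P{\left(y \right)} = 5 - \left(-1\right) \left(-4\right) = 5 - 4 = 1$)
$z{\left(C \right)} = 312 + C$ ($z{\left(C \right)} = 1 C + 312 = C + 312 = 312 + C$)
$\left(\left(391794 - -1284879\right) + 2117220\right) + \frac{z{\left(1567 \right)}}{-707575} = \left(\left(391794 - -1284879\right) + 2117220\right) + \frac{312 + 1567}{-707575} = \left(\left(391794 + 1284879\right) + 2117220\right) + 1879 \left(- \frac{1}{707575}\right) = \left(1676673 + 2117220\right) - \frac{1879}{707575} = 3793893 - \frac{1879}{707575} = \frac{2684463837596}{707575}$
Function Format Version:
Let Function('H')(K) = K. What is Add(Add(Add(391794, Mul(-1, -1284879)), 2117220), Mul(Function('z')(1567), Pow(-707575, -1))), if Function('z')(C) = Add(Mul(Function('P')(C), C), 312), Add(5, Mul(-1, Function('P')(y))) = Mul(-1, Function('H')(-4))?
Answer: Rational(2684463837596, 707575) ≈ 3.7939e+6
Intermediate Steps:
Function('P')(y) = 1 (Function('P')(y) = Add(5, Mul(-1, Mul(-1, -4))) = Add(5, Mul(-1, 4)) = Add(5, -4) = 1)
Function('z')(C) = Add(312, C) (Function('z')(C) = Add(Mul(1, C), 312) = Add(C, 312) = Add(312, C))
Add(Add(Add(391794, Mul(-1, -1284879)), 2117220), Mul(Function('z')(1567), Pow(-707575, -1))) = Add(Add(Add(391794, Mul(-1, -1284879)), 2117220), Mul(Add(312, 1567), Pow(-707575, -1))) = Add(Add(Add(391794, 1284879), 2117220), Mul(1879, Rational(-1, 707575))) = Add(Add(1676673, 2117220), Rational(-1879, 707575)) = Add(3793893, Rational(-1879, 707575)) = Rational(2684463837596, 707575)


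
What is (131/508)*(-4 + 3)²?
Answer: 131/508 ≈ 0.25787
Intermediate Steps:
(131/508)*(-4 + 3)² = (131*(1/508))*(-1)² = (131/508)*1 = 131/508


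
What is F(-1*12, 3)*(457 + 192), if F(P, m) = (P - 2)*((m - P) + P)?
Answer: -27258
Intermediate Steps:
F(P, m) = m*(-2 + P) (F(P, m) = (-2 + P)*m = m*(-2 + P))
F(-1*12, 3)*(457 + 192) = (3*(-2 - 1*12))*(457 + 192) = (3*(-2 - 12))*649 = (3*(-14))*649 = -42*649 = -27258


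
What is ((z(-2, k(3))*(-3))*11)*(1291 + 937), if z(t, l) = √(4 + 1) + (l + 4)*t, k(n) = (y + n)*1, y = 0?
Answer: 1029336 - 73524*√5 ≈ 8.6493e+5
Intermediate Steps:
k(n) = n (k(n) = (0 + n)*1 = n*1 = n)
z(t, l) = √5 + t*(4 + l) (z(t, l) = √5 + (4 + l)*t = √5 + t*(4 + l))
((z(-2, k(3))*(-3))*11)*(1291 + 937) = (((√5 + 4*(-2) + 3*(-2))*(-3))*11)*(1291 + 937) = (((√5 - 8 - 6)*(-3))*11)*2228 = (((-14 + √5)*(-3))*11)*2228 = ((42 - 3*√5)*11)*2228 = (462 - 33*√5)*2228 = 1029336 - 73524*√5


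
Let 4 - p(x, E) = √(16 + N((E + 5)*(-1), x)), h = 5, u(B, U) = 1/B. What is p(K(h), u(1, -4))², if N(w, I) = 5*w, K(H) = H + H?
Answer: (4 - I*√14)² ≈ 2.0 - 29.933*I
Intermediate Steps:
K(H) = 2*H
p(x, E) = 4 - √(-9 - 5*E) (p(x, E) = 4 - √(16 + 5*((E + 5)*(-1))) = 4 - √(16 + 5*((5 + E)*(-1))) = 4 - √(16 + 5*(-5 - E)) = 4 - √(16 + (-25 - 5*E)) = 4 - √(-9 - 5*E))
p(K(h), u(1, -4))² = (4 - √(-9 - 5/1))² = (4 - √(-9 - 5*1))² = (4 - √(-9 - 5))² = (4 - √(-14))² = (4 - I*√14)²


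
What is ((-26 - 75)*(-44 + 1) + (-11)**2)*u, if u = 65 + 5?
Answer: 312480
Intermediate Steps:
u = 70
((-26 - 75)*(-44 + 1) + (-11)**2)*u = ((-26 - 75)*(-44 + 1) + (-11)**2)*70 = (-101*(-43) + 121)*70 = (4343 + 121)*70 = 4464*70 = 312480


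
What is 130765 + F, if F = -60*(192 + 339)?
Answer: 98905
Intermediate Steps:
F = -31860 (F = -60*531 = -31860)
130765 + F = 130765 - 31860 = 98905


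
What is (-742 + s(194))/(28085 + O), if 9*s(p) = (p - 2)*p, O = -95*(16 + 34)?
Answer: 2038/14001 ≈ 0.14556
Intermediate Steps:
O = -4750 (O = -95*50 = -4750)
s(p) = p*(-2 + p)/9 (s(p) = ((p - 2)*p)/9 = ((-2 + p)*p)/9 = (p*(-2 + p))/9 = p*(-2 + p)/9)
(-742 + s(194))/(28085 + O) = (-742 + (⅑)*194*(-2 + 194))/(28085 - 4750) = (-742 + (⅑)*194*192)/23335 = (-742 + 12416/3)*(1/23335) = (10190/3)*(1/23335) = 2038/14001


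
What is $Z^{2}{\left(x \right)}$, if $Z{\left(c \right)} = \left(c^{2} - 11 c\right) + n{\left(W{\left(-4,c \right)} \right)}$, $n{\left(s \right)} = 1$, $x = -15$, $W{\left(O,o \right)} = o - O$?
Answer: $152881$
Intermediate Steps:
$Z{\left(c \right)} = 1 + c^{2} - 11 c$ ($Z{\left(c \right)} = \left(c^{2} - 11 c\right) + 1 = 1 + c^{2} - 11 c$)
$Z^{2}{\left(x \right)} = \left(1 + \left(-15\right)^{2} - -165\right)^{2} = \left(1 + 225 + 165\right)^{2} = 391^{2} = 152881$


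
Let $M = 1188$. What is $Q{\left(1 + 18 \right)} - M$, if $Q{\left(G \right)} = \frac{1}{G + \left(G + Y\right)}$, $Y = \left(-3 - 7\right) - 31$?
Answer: $- \frac{3565}{3} \approx -1188.3$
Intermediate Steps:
$Y = -41$ ($Y = \left(-3 - 7\right) - 31 = -10 - 31 = -41$)
$Q{\left(G \right)} = \frac{1}{-41 + 2 G}$ ($Q{\left(G \right)} = \frac{1}{G + \left(G - 41\right)} = \frac{1}{G + \left(-41 + G\right)} = \frac{1}{-41 + 2 G}$)
$Q{\left(1 + 18 \right)} - M = \frac{1}{-41 + 2 \left(1 + 18\right)} - 1188 = \frac{1}{-41 + 2 \cdot 19} - 1188 = \frac{1}{-41 + 38} - 1188 = \frac{1}{-3} - 1188 = - \frac{1}{3} - 1188 = - \frac{3565}{3}$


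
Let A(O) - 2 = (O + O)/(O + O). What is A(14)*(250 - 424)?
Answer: -522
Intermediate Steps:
A(O) = 3 (A(O) = 2 + (O + O)/(O + O) = 2 + (2*O)/((2*O)) = 2 + (2*O)*(1/(2*O)) = 2 + 1 = 3)
A(14)*(250 - 424) = 3*(250 - 424) = 3*(-174) = -522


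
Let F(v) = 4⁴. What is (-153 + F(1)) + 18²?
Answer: 427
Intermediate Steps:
F(v) = 256
(-153 + F(1)) + 18² = (-153 + 256) + 18² = 103 + 324 = 427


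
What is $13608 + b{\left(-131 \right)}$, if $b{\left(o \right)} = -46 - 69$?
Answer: $13493$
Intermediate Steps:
$b{\left(o \right)} = -115$
$13608 + b{\left(-131 \right)} = 13608 - 115 = 13493$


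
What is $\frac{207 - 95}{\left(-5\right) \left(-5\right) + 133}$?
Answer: $\frac{56}{79} \approx 0.70886$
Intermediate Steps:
$\frac{207 - 95}{\left(-5\right) \left(-5\right) + 133} = \frac{112}{25 + 133} = \frac{112}{158} = 112 \cdot \frac{1}{158} = \frac{56}{79}$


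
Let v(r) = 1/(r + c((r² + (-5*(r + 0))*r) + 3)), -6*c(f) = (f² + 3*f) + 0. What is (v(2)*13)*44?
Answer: -1716/59 ≈ -29.085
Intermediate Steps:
c(f) = -f/2 - f²/6 (c(f) = -((f² + 3*f) + 0)/6 = -(f² + 3*f)/6 = -f/2 - f²/6)
v(r) = 1/(r - (3 - 4*r²)*(6 - 4*r²)/6) (v(r) = 1/(r - ((r² + (-5*(r + 0))*r) + 3)*(3 + ((r² + (-5*(r + 0))*r) + 3))/6) = 1/(r - ((r² + (-5*r)*r) + 3)*(3 + ((r² + (-5*r)*r) + 3))/6) = 1/(r - ((r² - 5*r²) + 3)*(3 + ((r² - 5*r²) + 3))/6) = 1/(r - (-4*r² + 3)*(3 + (-4*r² + 3))/6) = 1/(r - (3 - 4*r²)*(3 + (3 - 4*r²))/6) = 1/(r - (3 - 4*r²)*(6 - 4*r²)/6))
(v(2)*13)*44 = ((3/(-9 - 8*2⁴ + 3*2 + 18*2²))*13)*44 = ((3/(-9 - 8*16 + 6 + 18*4))*13)*44 = ((3/(-9 - 128 + 6 + 72))*13)*44 = ((3/(-59))*13)*44 = ((3*(-1/59))*13)*44 = -3/59*13*44 = -39/59*44 = -1716/59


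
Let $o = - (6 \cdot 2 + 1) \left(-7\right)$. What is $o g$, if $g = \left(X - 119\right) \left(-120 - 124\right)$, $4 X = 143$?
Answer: $1848483$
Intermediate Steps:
$X = \frac{143}{4}$ ($X = \frac{1}{4} \cdot 143 = \frac{143}{4} \approx 35.75$)
$o = 91$ ($o = - (12 + 1) \left(-7\right) = \left(-1\right) 13 \left(-7\right) = \left(-13\right) \left(-7\right) = 91$)
$g = 20313$ ($g = \left(\frac{143}{4} - 119\right) \left(-120 - 124\right) = \left(- \frac{333}{4}\right) \left(-244\right) = 20313$)
$o g = 91 \cdot 20313 = 1848483$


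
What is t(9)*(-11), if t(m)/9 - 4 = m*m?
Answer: -8415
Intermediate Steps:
t(m) = 36 + 9*m² (t(m) = 36 + 9*(m*m) = 36 + 9*m²)
t(9)*(-11) = (36 + 9*9²)*(-11) = (36 + 9*81)*(-11) = (36 + 729)*(-11) = 765*(-11) = -8415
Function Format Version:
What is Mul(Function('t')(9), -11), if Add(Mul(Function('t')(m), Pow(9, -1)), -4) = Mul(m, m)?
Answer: -8415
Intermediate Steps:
Function('t')(m) = Add(36, Mul(9, Pow(m, 2))) (Function('t')(m) = Add(36, Mul(9, Mul(m, m))) = Add(36, Mul(9, Pow(m, 2))))
Mul(Function('t')(9), -11) = Mul(Add(36, Mul(9, Pow(9, 2))), -11) = Mul(Add(36, Mul(9, 81)), -11) = Mul(Add(36, 729), -11) = Mul(765, -11) = -8415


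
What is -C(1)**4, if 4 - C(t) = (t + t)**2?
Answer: 0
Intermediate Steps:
C(t) = 4 - 4*t**2 (C(t) = 4 - (t + t)**2 = 4 - (2*t)**2 = 4 - 4*t**2)
-C(1)**4 = -(4 - 4*1**2)**4 = -(4 - 4*1)**4 = -(4 - 4)**4 = -1*0**4 = -1*0 = 0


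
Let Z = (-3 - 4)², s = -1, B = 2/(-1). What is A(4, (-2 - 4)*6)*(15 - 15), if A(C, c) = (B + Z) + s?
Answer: 0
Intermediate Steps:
B = -2 (B = 2*(-1) = -2)
Z = 49 (Z = (-7)² = 49)
A(C, c) = 46 (A(C, c) = (-2 + 49) - 1 = 47 - 1 = 46)
A(4, (-2 - 4)*6)*(15 - 15) = 46*(15 - 15) = 46*0 = 0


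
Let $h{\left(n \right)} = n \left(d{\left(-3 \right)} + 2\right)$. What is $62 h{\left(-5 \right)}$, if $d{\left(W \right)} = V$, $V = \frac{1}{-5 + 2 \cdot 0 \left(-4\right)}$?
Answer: $-558$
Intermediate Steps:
$V = - \frac{1}{5}$ ($V = \frac{1}{-5 + 0 \left(-4\right)} = \frac{1}{-5 + 0} = \frac{1}{-5} = - \frac{1}{5} \approx -0.2$)
$d{\left(W \right)} = - \frac{1}{5}$
$h{\left(n \right)} = \frac{9 n}{5}$ ($h{\left(n \right)} = n \left(- \frac{1}{5} + 2\right) = n \frac{9}{5} = \frac{9 n}{5}$)
$62 h{\left(-5 \right)} = 62 \cdot \frac{9}{5} \left(-5\right) = 62 \left(-9\right) = -558$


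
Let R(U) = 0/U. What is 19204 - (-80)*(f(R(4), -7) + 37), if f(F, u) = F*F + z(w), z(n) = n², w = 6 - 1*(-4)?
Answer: 30164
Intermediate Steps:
w = 10 (w = 6 + 4 = 10)
R(U) = 0
f(F, u) = 100 + F² (f(F, u) = F*F + 10² = F² + 100 = 100 + F²)
19204 - (-80)*(f(R(4), -7) + 37) = 19204 - (-80)*((100 + 0²) + 37) = 19204 - (-80)*((100 + 0) + 37) = 19204 - (-80)*(100 + 37) = 19204 - (-80)*137 = 19204 - 1*(-10960) = 19204 + 10960 = 30164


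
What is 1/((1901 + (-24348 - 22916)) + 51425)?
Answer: 1/6062 ≈ 0.00016496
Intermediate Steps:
1/((1901 + (-24348 - 22916)) + 51425) = 1/((1901 - 47264) + 51425) = 1/(-45363 + 51425) = 1/6062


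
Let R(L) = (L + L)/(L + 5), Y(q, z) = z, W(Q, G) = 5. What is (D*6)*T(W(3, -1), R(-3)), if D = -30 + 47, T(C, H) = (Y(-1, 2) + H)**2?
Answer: 102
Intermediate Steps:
R(L) = 2*L/(5 + L) (R(L) = (2*L)/(5 + L) = 2*L/(5 + L))
T(C, H) = (2 + H)**2
D = 17
(D*6)*T(W(3, -1), R(-3)) = (17*6)*(2 + 2*(-3)/(5 - 3))**2 = 102*(2 + 2*(-3)/2)**2 = 102*(2 + 2*(-3)*(1/2))**2 = 102*(2 - 3)**2 = 102*(-1)**2 = 102*1 = 102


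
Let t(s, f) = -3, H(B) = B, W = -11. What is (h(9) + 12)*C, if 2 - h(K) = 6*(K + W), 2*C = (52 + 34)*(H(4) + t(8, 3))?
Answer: 1118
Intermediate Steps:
C = 43 (C = ((52 + 34)*(4 - 3))/2 = (86*1)/2 = (½)*86 = 43)
h(K) = 68 - 6*K (h(K) = 2 - 6*(K - 11) = 2 - 6*(-11 + K) = 2 - (-66 + 6*K) = 2 + (66 - 6*K) = 68 - 6*K)
(h(9) + 12)*C = ((68 - 6*9) + 12)*43 = ((68 - 54) + 12)*43 = (14 + 12)*43 = 26*43 = 1118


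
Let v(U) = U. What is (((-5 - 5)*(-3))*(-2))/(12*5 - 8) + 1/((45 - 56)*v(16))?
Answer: -2653/2288 ≈ -1.1595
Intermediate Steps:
(((-5 - 5)*(-3))*(-2))/(12*5 - 8) + 1/((45 - 56)*v(16)) = (((-5 - 5)*(-3))*(-2))/(12*5 - 8) + 1/((45 - 56)*16) = (-10*(-3)*(-2))/(60 - 8) + (1/16)/(-11) = (30*(-2))/52 - 1/11*1/16 = -60*1/52 - 1/176 = -15/13 - 1/176 = -2653/2288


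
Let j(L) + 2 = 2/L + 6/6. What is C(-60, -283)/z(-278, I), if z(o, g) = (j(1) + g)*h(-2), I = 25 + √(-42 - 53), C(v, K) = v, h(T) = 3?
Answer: -520/771 + 20*I*√95/771 ≈ -0.67445 + 0.25284*I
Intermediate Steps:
j(L) = -1 + 2/L (j(L) = -2 + (2/L + 6/6) = -2 + (2/L + 6*(⅙)) = -2 + (2/L + 1) = -2 + (1 + 2/L) = -1 + 2/L)
I = 25 + I*√95 (I = 25 + √(-95) = 25 + I*√95 ≈ 25.0 + 9.7468*I)
z(o, g) = 3 + 3*g (z(o, g) = ((2 - 1*1)/1 + g)*3 = (1*(2 - 1) + g)*3 = (1*1 + g)*3 = (1 + g)*3 = 3 + 3*g)
C(-60, -283)/z(-278, I) = -60/(3 + 3*(25 + I*√95)) = -60/(3 + (75 + 3*I*√95)) = -60/(78 + 3*I*√95)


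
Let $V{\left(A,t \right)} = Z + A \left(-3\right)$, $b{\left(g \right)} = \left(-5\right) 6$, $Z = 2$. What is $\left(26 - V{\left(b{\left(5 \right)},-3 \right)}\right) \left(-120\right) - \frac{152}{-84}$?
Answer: $\frac{166358}{21} \approx 7921.8$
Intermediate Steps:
$b{\left(g \right)} = -30$
$V{\left(A,t \right)} = 2 - 3 A$ ($V{\left(A,t \right)} = 2 + A \left(-3\right) = 2 - 3 A$)
$\left(26 - V{\left(b{\left(5 \right)},-3 \right)}\right) \left(-120\right) - \frac{152}{-84} = \left(26 - \left(2 - -90\right)\right) \left(-120\right) - \frac{152}{-84} = \left(26 - \left(2 + 90\right)\right) \left(-120\right) - - \frac{38}{21} = \left(26 - 92\right) \left(-120\right) + \frac{38}{21} = \left(-66\right) \left(-120\right) + \frac{38}{21} = 7920 + \frac{38}{21} = \frac{166358}{21}$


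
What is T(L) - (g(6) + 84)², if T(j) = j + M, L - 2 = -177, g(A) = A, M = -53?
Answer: -8328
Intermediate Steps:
L = -175 (L = 2 - 177 = -175)
T(j) = -53 + j (T(j) = j - 53 = -53 + j)
T(L) - (g(6) + 84)² = (-53 - 175) - (6 + 84)² = -228 - 1*90² = -228 - 1*8100 = -228 - 8100 = -8328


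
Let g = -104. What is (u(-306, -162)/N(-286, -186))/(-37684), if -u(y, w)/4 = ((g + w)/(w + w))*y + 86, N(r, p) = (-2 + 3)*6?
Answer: -1487/508734 ≈ -0.0029229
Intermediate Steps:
N(r, p) = 6 (N(r, p) = 1*6 = 6)
u(y, w) = -344 - 2*y*(-104 + w)/w (u(y, w) = -4*(((-104 + w)/(w + w))*y + 86) = -4*(((-104 + w)/((2*w)))*y + 86) = -4*(((-104 + w)*(1/(2*w)))*y + 86) = -4*(((-104 + w)/(2*w))*y + 86) = -4*(y*(-104 + w)/(2*w) + 86) = -4*(86 + y*(-104 + w)/(2*w)) = -344 - 2*y*(-104 + w)/w)
(u(-306, -162)/N(-286, -186))/(-37684) = ((-344 - 2*(-306) + 208*(-306)/(-162))/6)/(-37684) = ((-344 + 612 + 208*(-306)*(-1/162))*(⅙))*(-1/37684) = ((-344 + 612 + 3536/9)*(⅙))*(-1/37684) = ((5948/9)*(⅙))*(-1/37684) = (2974/27)*(-1/37684) = -1487/508734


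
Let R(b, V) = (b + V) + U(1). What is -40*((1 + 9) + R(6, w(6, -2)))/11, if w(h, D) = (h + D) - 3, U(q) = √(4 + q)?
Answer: -680/11 - 40*√5/11 ≈ -69.949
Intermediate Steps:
w(h, D) = -3 + D + h (w(h, D) = (D + h) - 3 = -3 + D + h)
R(b, V) = V + b + √5 (R(b, V) = (b + V) + √(4 + 1) = (V + b) + √5 = V + b + √5)
-40*((1 + 9) + R(6, w(6, -2)))/11 = -40*((1 + 9) + ((-3 - 2 + 6) + 6 + √5))/11 = -40*(10 + (1 + 6 + √5))*(1/11) = -40*(10 + (7 + √5))*(1/11) = -40*(17 + √5)*(1/11) = (-680 - 40*√5)*(1/11) = -680/11 - 40*√5/11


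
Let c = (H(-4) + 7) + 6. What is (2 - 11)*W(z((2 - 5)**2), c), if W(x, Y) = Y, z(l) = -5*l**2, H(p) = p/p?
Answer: -126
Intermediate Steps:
H(p) = 1
c = 14 (c = (1 + 7) + 6 = 8 + 6 = 14)
(2 - 11)*W(z((2 - 5)**2), c) = (2 - 11)*14 = -9*14 = -126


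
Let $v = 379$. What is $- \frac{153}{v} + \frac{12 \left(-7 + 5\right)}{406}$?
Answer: $- \frac{35607}{76937} \approx -0.46281$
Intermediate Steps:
$- \frac{153}{v} + \frac{12 \left(-7 + 5\right)}{406} = - \frac{153}{379} + \frac{12 \left(-7 + 5\right)}{406} = \left(-153\right) \frac{1}{379} + 12 \left(-2\right) \frac{1}{406} = - \frac{153}{379} - \frac{12}{203} = - \frac{35607}{76937}$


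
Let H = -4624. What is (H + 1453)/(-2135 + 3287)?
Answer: -1057/384 ≈ -2.7526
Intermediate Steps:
(H + 1453)/(-2135 + 3287) = (-4624 + 1453)/(-2135 + 3287) = -3171/1152 = -3171*1/1152 = -1057/384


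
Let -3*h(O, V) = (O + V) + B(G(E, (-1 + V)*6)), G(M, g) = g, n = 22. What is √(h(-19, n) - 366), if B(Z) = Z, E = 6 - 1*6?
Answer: I*√409 ≈ 20.224*I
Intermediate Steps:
E = 0 (E = 6 - 6 = 0)
h(O, V) = 2 - 7*V/3 - O/3 (h(O, V) = -((O + V) + (-1 + V)*6)/3 = -((O + V) + (-6 + 6*V))/3 = -(-6 + O + 7*V)/3 = 2 - 7*V/3 - O/3)
√(h(-19, n) - 366) = √((2 - 7/3*22 - ⅓*(-19)) - 366) = √((2 - 154/3 + 19/3) - 366) = √(-43 - 366) = √(-409) = I*√409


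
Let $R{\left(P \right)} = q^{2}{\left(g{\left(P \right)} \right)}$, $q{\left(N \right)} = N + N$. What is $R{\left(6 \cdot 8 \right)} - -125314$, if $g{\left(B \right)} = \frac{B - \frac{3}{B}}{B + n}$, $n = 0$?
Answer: $\frac{18478889473}{147456} \approx 1.2532 \cdot 10^{5}$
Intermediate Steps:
$g{\left(B \right)} = \frac{B - \frac{3}{B}}{B}$ ($g{\left(B \right)} = \frac{B - \frac{3}{B}}{B + 0} = \frac{B - \frac{3}{B}}{B}$)
$q{\left(N \right)} = 2 N$
$R{\left(P \right)} = \left(2 - \frac{6}{P^{2}}\right)^{2}$ ($R{\left(P \right)} = \left(2 \left(1 - \frac{3}{P^{2}}\right)\right)^{2} = \left(2 - \frac{6}{P^{2}}\right)^{2}$)
$R{\left(6 \cdot 8 \right)} - -125314 = \frac{4 \left(-3 + \left(6 \cdot 8\right)^{2}\right)^{2}}{5308416} - -125314 = \frac{4 \left(-3 + 48^{2}\right)^{2}}{5308416} + 125314 = 4 \cdot \frac{1}{5308416} \left(-3 + 2304\right)^{2} + 125314 = 4 \cdot \frac{1}{5308416} \cdot 2301^{2} + 125314 = 4 \cdot \frac{1}{5308416} \cdot 5294601 + 125314 = \frac{588289}{147456} + 125314 = \frac{18478889473}{147456}$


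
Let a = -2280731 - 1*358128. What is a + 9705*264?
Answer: -76739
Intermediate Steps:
a = -2638859 (a = -2280731 - 358128 = -2638859)
a + 9705*264 = -2638859 + 9705*264 = -2638859 + 2562120 = -76739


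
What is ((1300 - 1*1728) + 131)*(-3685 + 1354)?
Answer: 692307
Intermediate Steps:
((1300 - 1*1728) + 131)*(-3685 + 1354) = ((1300 - 1728) + 131)*(-2331) = (-428 + 131)*(-2331) = -297*(-2331) = 692307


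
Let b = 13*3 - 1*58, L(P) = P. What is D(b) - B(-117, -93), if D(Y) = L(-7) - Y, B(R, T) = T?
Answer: 105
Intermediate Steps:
b = -19 (b = 39 - 58 = -19)
D(Y) = -7 - Y
D(b) - B(-117, -93) = (-7 - 1*(-19)) - 1*(-93) = (-7 + 19) + 93 = 12 + 93 = 105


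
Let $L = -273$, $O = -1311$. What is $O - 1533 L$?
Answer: $417198$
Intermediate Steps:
$O - 1533 L = -1311 - -418509 = -1311 + 418509 = 417198$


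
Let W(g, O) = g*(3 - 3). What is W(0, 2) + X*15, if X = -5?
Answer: -75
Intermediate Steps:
W(g, O) = 0 (W(g, O) = g*0 = 0)
W(0, 2) + X*15 = 0 - 5*15 = 0 - 75 = -75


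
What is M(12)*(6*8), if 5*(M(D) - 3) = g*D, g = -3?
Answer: -1008/5 ≈ -201.60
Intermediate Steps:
M(D) = 3 - 3*D/5 (M(D) = 3 + (-3*D)/5 = 3 - 3*D/5)
M(12)*(6*8) = (3 - ⅗*12)*(6*8) = (3 - 36/5)*48 = -21/5*48 = -1008/5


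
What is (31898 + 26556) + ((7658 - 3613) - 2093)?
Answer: 60406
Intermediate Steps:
(31898 + 26556) + ((7658 - 3613) - 2093) = 58454 + (4045 - 2093) = 58454 + 1952 = 60406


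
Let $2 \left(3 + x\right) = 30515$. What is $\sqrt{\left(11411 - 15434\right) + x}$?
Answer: $\frac{\sqrt{44926}}{2} \approx 105.98$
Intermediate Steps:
$x = \frac{30509}{2}$ ($x = -3 + \frac{1}{2} \cdot 30515 = -3 + \frac{30515}{2} = \frac{30509}{2} \approx 15255.0$)
$\sqrt{\left(11411 - 15434\right) + x} = \sqrt{\left(11411 - 15434\right) + \frac{30509}{2}} = \sqrt{-4023 + \frac{30509}{2}} = \sqrt{\frac{22463}{2}} = \frac{\sqrt{44926}}{2}$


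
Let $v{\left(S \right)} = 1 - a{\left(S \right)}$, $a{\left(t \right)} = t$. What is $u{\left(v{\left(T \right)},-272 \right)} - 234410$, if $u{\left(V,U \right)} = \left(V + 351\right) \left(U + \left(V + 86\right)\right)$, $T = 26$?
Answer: $-303196$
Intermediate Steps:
$v{\left(S \right)} = 1 - S$
$u{\left(V,U \right)} = \left(351 + V\right) \left(86 + U + V\right)$ ($u{\left(V,U \right)} = \left(351 + V\right) \left(U + \left(86 + V\right)\right) = \left(351 + V\right) \left(86 + U + V\right)$)
$u{\left(v{\left(T \right)},-272 \right)} - 234410 = \left(30186 + \left(1 - 26\right)^{2} + 351 \left(-272\right) + 437 \left(1 - 26\right) - 272 \left(1 - 26\right)\right) - 234410 = \left(30186 + \left(1 - 26\right)^{2} - 95472 + 437 \left(1 - 26\right) - 272 \left(1 - 26\right)\right) - 234410 = \left(30186 + \left(-25\right)^{2} - 95472 + 437 \left(-25\right) - -6800\right) - 234410 = \left(30186 + 625 - 95472 - 10925 + 6800\right) - 234410 = -68786 - 234410 = -303196$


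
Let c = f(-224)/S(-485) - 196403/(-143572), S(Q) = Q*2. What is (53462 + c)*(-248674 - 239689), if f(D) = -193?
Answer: -1818076579028178059/69632420 ≈ -2.6110e+10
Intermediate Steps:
S(Q) = 2*Q
c = 109110153/69632420 (c = -193/(2*(-485)) - 196403/(-143572) = -193/(-970) - 196403*(-1/143572) = -193*(-1/970) + 196403/143572 = 193/970 + 196403/143572 = 109110153/69632420 ≈ 1.5669)
(53462 + c)*(-248674 - 239689) = (53462 + 109110153/69632420)*(-248674 - 239689) = (3722797548193/69632420)*(-488363) = -1818076579028178059/69632420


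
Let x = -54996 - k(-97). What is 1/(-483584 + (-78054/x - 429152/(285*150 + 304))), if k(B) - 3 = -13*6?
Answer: -394094789/190581302597122 ≈ -2.0679e-6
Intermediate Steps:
k(B) = -75 (k(B) = 3 - 13*6 = 3 - 78 = -75)
x = -54921 (x = -54996 - 1*(-75) = -54996 + 75 = -54921)
1/(-483584 + (-78054/x - 429152/(285*150 + 304))) = 1/(-483584 + (-78054/(-54921) - 429152/(285*150 + 304))) = 1/(-483584 + (-78054*(-1/54921) - 429152/(42750 + 304))) = 1/(-483584 + (26018/18307 - 429152/43054)) = 1/(-483584 + (26018/18307 - 429152*1/43054)) = 1/(-483584 + (26018/18307 - 214576/21527)) = 1/(-483584 - 3368153346/394094789) = 1/(-190581302597122/394094789) = -394094789/190581302597122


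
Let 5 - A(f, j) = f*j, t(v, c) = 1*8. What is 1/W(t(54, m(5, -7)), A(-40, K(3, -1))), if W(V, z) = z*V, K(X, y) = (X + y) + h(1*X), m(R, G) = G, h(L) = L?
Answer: 1/1640 ≈ 0.00060976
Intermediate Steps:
t(v, c) = 8
K(X, y) = y + 2*X (K(X, y) = (X + y) + 1*X = (X + y) + X = y + 2*X)
A(f, j) = 5 - f*j
W(V, z) = V*z
1/W(t(54, m(5, -7)), A(-40, K(3, -1))) = 1/(8*(5 - 1*(-40)*(-1 + 2*3))) = 1/(8*(5 - 1*(-40)*(-1 + 6))) = 1/(8*(5 - 1*(-40)*5)) = 1/(8*(5 + 200)) = 1/(8*205) = 1/1640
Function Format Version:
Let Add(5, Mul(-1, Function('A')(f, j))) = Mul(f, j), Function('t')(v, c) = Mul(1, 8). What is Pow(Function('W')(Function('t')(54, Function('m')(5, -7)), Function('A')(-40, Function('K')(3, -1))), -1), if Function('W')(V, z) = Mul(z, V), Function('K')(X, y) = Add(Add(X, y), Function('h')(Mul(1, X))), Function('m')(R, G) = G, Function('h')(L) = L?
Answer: Rational(1, 1640) ≈ 0.00060976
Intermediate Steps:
Function('t')(v, c) = 8
Function('K')(X, y) = Add(y, Mul(2, X)) (Function('K')(X, y) = Add(Add(X, y), Mul(1, X)) = Add(Add(X, y), X) = Add(y, Mul(2, X)))
Function('A')(f, j) = Add(5, Mul(-1, f, j)) (Function('A')(f, j) = Add(5, Mul(-1, Mul(f, j))) = Add(5, Mul(-1, f, j)))
Function('W')(V, z) = Mul(V, z)
Pow(Function('W')(Function('t')(54, Function('m')(5, -7)), Function('A')(-40, Function('K')(3, -1))), -1) = Pow(Mul(8, Add(5, Mul(-1, -40, Add(-1, Mul(2, 3))))), -1) = Pow(Mul(8, Add(5, Mul(-1, -40, Add(-1, 6)))), -1) = Pow(Mul(8, Add(5, Mul(-1, -40, 5))), -1) = Pow(Mul(8, Add(5, 200)), -1) = Pow(Mul(8, 205), -1) = Pow(1640, -1) = Rational(1, 1640)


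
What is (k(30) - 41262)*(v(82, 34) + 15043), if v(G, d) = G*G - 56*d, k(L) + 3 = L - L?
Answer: -819646695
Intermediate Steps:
k(L) = -3 (k(L) = -3 + (L - L) = -3 + 0 = -3)
v(G, d) = G**2 - 56*d
(k(30) - 41262)*(v(82, 34) + 15043) = (-3 - 41262)*((82**2 - 56*34) + 15043) = -41265*((6724 - 1904) + 15043) = -41265*(4820 + 15043) = -41265*19863 = -819646695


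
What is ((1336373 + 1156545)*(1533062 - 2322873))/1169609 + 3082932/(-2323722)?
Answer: -762543165684350524/452974360783 ≈ -1.6834e+6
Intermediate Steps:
((1336373 + 1156545)*(1533062 - 2322873))/1169609 + 3082932/(-2323722) = (2492918*(-789811))*(1/1169609) + 3082932*(-1/2323722) = -1968934058498*1/1169609 - 513822/387287 = -1968934058498/1169609 - 513822/387287 = -762543165684350524/452974360783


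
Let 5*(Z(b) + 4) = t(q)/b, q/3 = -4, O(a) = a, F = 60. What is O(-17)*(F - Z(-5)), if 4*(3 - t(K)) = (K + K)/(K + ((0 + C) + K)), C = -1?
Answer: -681173/625 ≈ -1089.9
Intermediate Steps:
q = -12 (q = 3*(-4) = -12)
t(K) = 3 - K/(2*(-1 + 2*K)) (t(K) = 3 - (K + K)/(4*(K + ((0 - 1) + K))) = 3 - 2*K/(4*(K + (-1 + K))) = 3 - 2*K/(4*(-1 + 2*K)) = 3 - K/(2*(-1 + 2*K)))
Z(b) = -4 + 69/(125*b) (Z(b) = -4 + (((-6 + 11*(-12))/(2*(-1 + 2*(-12))))/b)/5 = -4 + (((-6 - 132)/(2*(-1 - 24)))/b)/5 = -4 + (((½)*(-138)/(-25))/b)/5 = -4 + (((½)*(-1/25)*(-138))/b)/5 = -4 + (69/(25*b))/5 = -4 + 69/(125*b))
O(-17)*(F - Z(-5)) = -17*(60 - (-4 + (69/125)/(-5))) = -17*(60 - (-4 + (69/125)*(-⅕))) = -17*(60 - (-4 - 69/625)) = -17*(60 - 1*(-2569/625)) = -17*(60 + 2569/625) = -17*40069/625 = -681173/625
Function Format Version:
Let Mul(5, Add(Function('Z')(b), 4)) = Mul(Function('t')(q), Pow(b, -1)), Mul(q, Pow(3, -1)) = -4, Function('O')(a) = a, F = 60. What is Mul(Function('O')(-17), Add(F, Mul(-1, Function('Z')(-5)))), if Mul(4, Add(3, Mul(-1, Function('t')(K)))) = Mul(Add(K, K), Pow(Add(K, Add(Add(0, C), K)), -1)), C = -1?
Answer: Rational(-681173, 625) ≈ -1089.9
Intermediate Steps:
q = -12 (q = Mul(3, -4) = -12)
Function('t')(K) = Add(3, Mul(Rational(-1, 2), K, Pow(Add(-1, Mul(2, K)), -1))) (Function('t')(K) = Add(3, Mul(Rational(-1, 4), Mul(Add(K, K), Pow(Add(K, Add(Add(0, -1), K)), -1)))) = Add(3, Mul(Rational(-1, 4), Mul(Mul(2, K), Pow(Add(K, Add(-1, K)), -1)))) = Add(3, Mul(Rational(-1, 4), Mul(Mul(2, K), Pow(Add(-1, Mul(2, K)), -1)))) = Add(3, Mul(Rational(-1, 4), Mul(2, K, Pow(Add(-1, Mul(2, K)), -1)))) = Add(3, Mul(Rational(-1, 2), K, Pow(Add(-1, Mul(2, K)), -1))))
Function('Z')(b) = Add(-4, Mul(Rational(69, 125), Pow(b, -1))) (Function('Z')(b) = Add(-4, Mul(Rational(1, 5), Mul(Mul(Rational(1, 2), Pow(Add(-1, Mul(2, -12)), -1), Add(-6, Mul(11, -12))), Pow(b, -1)))) = Add(-4, Mul(Rational(1, 5), Mul(Mul(Rational(1, 2), Pow(Add(-1, -24), -1), Add(-6, -132)), Pow(b, -1)))) = Add(-4, Mul(Rational(1, 5), Mul(Mul(Rational(1, 2), Pow(-25, -1), -138), Pow(b, -1)))) = Add(-4, Mul(Rational(1, 5), Mul(Mul(Rational(1, 2), Rational(-1, 25), -138), Pow(b, -1)))) = Add(-4, Mul(Rational(1, 5), Mul(Rational(69, 25), Pow(b, -1)))) = Add(-4, Mul(Rational(69, 125), Pow(b, -1))))
Mul(Function('O')(-17), Add(F, Mul(-1, Function('Z')(-5)))) = Mul(-17, Add(60, Mul(-1, Add(-4, Mul(Rational(69, 125), Pow(-5, -1)))))) = Mul(-17, Add(60, Mul(-1, Add(-4, Mul(Rational(69, 125), Rational(-1, 5)))))) = Mul(-17, Add(60, Mul(-1, Add(-4, Rational(-69, 625))))) = Mul(-17, Add(60, Mul(-1, Rational(-2569, 625)))) = Mul(-17, Add(60, Rational(2569, 625))) = Mul(-17, Rational(40069, 625)) = Rational(-681173, 625)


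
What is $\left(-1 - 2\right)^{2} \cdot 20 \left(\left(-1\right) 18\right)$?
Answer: $-3240$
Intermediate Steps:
$\left(-1 - 2\right)^{2} \cdot 20 \left(\left(-1\right) 18\right) = \left(-3\right)^{2} \cdot 20 \left(-18\right) = 9 \cdot 20 \left(-18\right) = 180 \left(-18\right) = -3240$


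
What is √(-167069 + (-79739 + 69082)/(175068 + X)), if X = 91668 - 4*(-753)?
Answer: I*√337683578742617/44958 ≈ 408.74*I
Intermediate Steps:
X = 94680 (X = 91668 - 1*(-3012) = 91668 + 3012 = 94680)
√(-167069 + (-79739 + 69082)/(175068 + X)) = √(-167069 + (-79739 + 69082)/(175068 + 94680)) = √(-167069 - 10657/269748) = √(-45066539269/269748) = I*√337683578742617/44958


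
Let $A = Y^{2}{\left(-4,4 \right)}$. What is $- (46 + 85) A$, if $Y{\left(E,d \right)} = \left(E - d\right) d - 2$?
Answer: $-151436$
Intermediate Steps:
$Y{\left(E,d \right)} = -2 + d \left(E - d\right)$ ($Y{\left(E,d \right)} = d \left(E - d\right) - 2 = -2 + d \left(E - d\right)$)
$A = 1156$ ($A = \left(-2 - 4^{2} - 16\right)^{2} = \left(-2 - 16 - 16\right)^{2} = \left(-34\right)^{2} = 1156$)
$- (46 + 85) A = - (46 + 85) 1156 = \left(-1\right) 131 \cdot 1156 = \left(-131\right) 1156 = -151436$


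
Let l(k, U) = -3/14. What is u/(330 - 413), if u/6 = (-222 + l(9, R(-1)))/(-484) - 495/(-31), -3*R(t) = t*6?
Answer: -10351683/8717324 ≈ -1.1875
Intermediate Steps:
R(t) = -2*t (R(t) = -t*6/3 = -2*t)
l(k, U) = -3/14 (l(k, U) = -3*1/14 = -3/14)
u = 10351683/105028 (u = 6*((-222 - 3/14)/(-484) - 495/(-31)) = 6*(-3111/14*(-1/484) - 495*(-1/31)) = 6*(3111/6776 + 495/31) = 6*(3450561/210056) = 10351683/105028 ≈ 98.561)
u/(330 - 413) = 10351683/(105028*(330 - 413)) = (10351683/105028)/(-83) = (10351683/105028)*(-1/83) = -10351683/8717324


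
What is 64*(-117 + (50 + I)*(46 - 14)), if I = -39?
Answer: 15040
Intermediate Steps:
64*(-117 + (50 + I)*(46 - 14)) = 64*(-117 + (50 - 39)*(46 - 14)) = 64*(-117 + 11*32) = 64*(-117 + 352) = 64*235 = 15040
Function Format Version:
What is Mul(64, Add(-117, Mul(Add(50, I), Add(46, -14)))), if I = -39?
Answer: 15040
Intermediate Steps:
Mul(64, Add(-117, Mul(Add(50, I), Add(46, -14)))) = Mul(64, Add(-117, Mul(Add(50, -39), Add(46, -14)))) = Mul(64, Add(-117, Mul(11, 32))) = Mul(64, Add(-117, 352)) = Mul(64, 235) = 15040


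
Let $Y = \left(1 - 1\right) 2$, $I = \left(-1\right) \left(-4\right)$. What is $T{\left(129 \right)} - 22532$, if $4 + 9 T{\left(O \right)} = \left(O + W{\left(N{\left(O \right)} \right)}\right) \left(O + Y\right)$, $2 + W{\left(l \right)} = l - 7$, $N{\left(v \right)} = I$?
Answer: $- \frac{186796}{9} \approx -20755.0$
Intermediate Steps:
$I = 4$
$N{\left(v \right)} = 4$
$W{\left(l \right)} = -9 + l$ ($W{\left(l \right)} = -2 + \left(l - 7\right) = -2 + \left(-7 + l\right) = -9 + l$)
$Y = 0$ ($Y = 0 \cdot 2 = 0$)
$T{\left(O \right)} = - \frac{4}{9} + \frac{O \left(-5 + O\right)}{9}$ ($T{\left(O \right)} = - \frac{4}{9} + \frac{\left(O + \left(-9 + 4\right)\right) \left(O + 0\right)}{9} = - \frac{4}{9} + \frac{\left(O - 5\right) O}{9} = - \frac{4}{9} + \frac{\left(-5 + O\right) O}{9} = - \frac{4}{9} + \frac{O \left(-5 + O\right)}{9}$)
$T{\left(129 \right)} - 22532 = \left(- \frac{4}{9} - \frac{215}{3} + \frac{129^{2}}{9}\right) - 22532 = \left(- \frac{4}{9} - \frac{215}{3} + \frac{1}{9} \cdot 16641\right) - 22532 = \left(- \frac{4}{9} - \frac{215}{3} + 1849\right) - 22532 = \frac{15992}{9} - 22532 = - \frac{186796}{9}$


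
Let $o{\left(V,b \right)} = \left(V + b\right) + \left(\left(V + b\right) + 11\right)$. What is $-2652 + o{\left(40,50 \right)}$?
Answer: $-2461$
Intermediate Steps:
$o{\left(V,b \right)} = 11 + 2 V + 2 b$ ($o{\left(V,b \right)} = \left(V + b\right) + \left(11 + V + b\right) = 11 + 2 V + 2 b$)
$-2652 + o{\left(40,50 \right)} = -2652 + \left(11 + 2 \cdot 40 + 2 \cdot 50\right) = -2652 + \left(11 + 80 + 100\right) = -2652 + 191 = -2461$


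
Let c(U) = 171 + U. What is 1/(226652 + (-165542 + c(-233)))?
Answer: 1/61048 ≈ 1.6381e-5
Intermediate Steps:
1/(226652 + (-165542 + c(-233))) = 1/(226652 + (-165542 + (171 - 233))) = 1/(226652 + (-165542 - 62)) = 1/(226652 - 165604) = 1/61048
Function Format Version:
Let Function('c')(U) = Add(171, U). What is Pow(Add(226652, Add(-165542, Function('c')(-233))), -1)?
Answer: Rational(1, 61048) ≈ 1.6381e-5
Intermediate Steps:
Pow(Add(226652, Add(-165542, Function('c')(-233))), -1) = Pow(Add(226652, Add(-165542, Add(171, -233))), -1) = Pow(Add(226652, Add(-165542, -62)), -1) = Pow(Add(226652, -165604), -1) = Pow(61048, -1) = Rational(1, 61048)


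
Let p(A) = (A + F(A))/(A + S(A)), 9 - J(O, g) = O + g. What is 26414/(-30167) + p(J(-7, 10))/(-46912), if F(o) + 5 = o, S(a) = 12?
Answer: -22304615393/25473497472 ≈ -0.87560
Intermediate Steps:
F(o) = -5 + o
J(O, g) = 9 - O - g (J(O, g) = 9 - (O + g) = 9 + (-O - g) = 9 - O - g)
p(A) = (-5 + 2*A)/(12 + A) (p(A) = (A + (-5 + A))/(A + 12) = (-5 + 2*A)/(12 + A))
26414/(-30167) + p(J(-7, 10))/(-46912) = 26414/(-30167) + ((-5 + 2*(9 - 1*(-7) - 1*10))/(12 + (9 - 1*(-7) - 1*10)))/(-46912) = 26414*(-1/30167) + ((-5 + 2*(9 + 7 - 10))/(12 + (9 + 7 - 10)))*(-1/46912) = -26414/30167 + ((-5 + 2*6)/(12 + 6))*(-1/46912) = -26414/30167 + ((-5 + 12)/18)*(-1/46912) = -26414/30167 + ((1/18)*7)*(-1/46912) = -26414/30167 + (7/18)*(-1/46912) = -26414/30167 - 7/844416 = -22304615393/25473497472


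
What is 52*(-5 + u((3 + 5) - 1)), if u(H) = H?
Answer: 104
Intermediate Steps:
52*(-5 + u((3 + 5) - 1)) = 52*(-5 + ((3 + 5) - 1)) = 52*(-5 + (8 - 1)) = 52*(-5 + 7) = 52*2 = 104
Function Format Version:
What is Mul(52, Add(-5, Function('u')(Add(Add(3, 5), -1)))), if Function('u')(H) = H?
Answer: 104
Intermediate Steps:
Mul(52, Add(-5, Function('u')(Add(Add(3, 5), -1)))) = Mul(52, Add(-5, Add(Add(3, 5), -1))) = Mul(52, Add(-5, Add(8, -1))) = Mul(52, Add(-5, 7)) = Mul(52, 2) = 104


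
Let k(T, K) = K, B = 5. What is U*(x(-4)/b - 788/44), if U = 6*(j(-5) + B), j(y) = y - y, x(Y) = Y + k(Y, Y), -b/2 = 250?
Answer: -147618/275 ≈ -536.79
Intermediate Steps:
b = -500 (b = -2*250 = -500)
x(Y) = 2*Y (x(Y) = Y + Y = 2*Y)
j(y) = 0
U = 30 (U = 6*(0 + 5) = 6*5 = 30)
U*(x(-4)/b - 788/44) = 30*((2*(-4))/(-500) - 788/44) = 30*(-8*(-1/500) - 788*1/44) = 30*(2/125 - 197/11) = 30*(-24603/1375) = -147618/275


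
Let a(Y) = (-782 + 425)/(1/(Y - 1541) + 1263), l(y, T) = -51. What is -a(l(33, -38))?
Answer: 568344/2010695 ≈ 0.28266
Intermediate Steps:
a(Y) = -357/(1263 + 1/(-1541 + Y)) (a(Y) = -357/(1/(-1541 + Y) + 1263) = -357/(1263 + 1/(-1541 + Y)))
-a(l(33, -38)) = -357*(1541 - 1*(-51))/(-1946282 + 1263*(-51)) = -357*(1541 + 51)/(-1946282 - 64413) = -357*1592/(-2010695) = -357*(-1)*1592/2010695 = -1*(-568344/2010695) = 568344/2010695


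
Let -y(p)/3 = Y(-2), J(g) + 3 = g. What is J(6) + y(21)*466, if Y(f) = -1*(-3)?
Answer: -4191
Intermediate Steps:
Y(f) = 3
J(g) = -3 + g
y(p) = -9 (y(p) = -3*3 = -9)
J(6) + y(21)*466 = (-3 + 6) - 9*466 = 3 - 4194 = -4191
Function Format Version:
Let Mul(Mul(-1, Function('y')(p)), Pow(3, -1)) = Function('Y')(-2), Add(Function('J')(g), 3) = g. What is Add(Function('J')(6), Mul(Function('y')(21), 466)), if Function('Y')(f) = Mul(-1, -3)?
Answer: -4191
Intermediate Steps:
Function('Y')(f) = 3
Function('J')(g) = Add(-3, g)
Function('y')(p) = -9 (Function('y')(p) = Mul(-3, 3) = -9)
Add(Function('J')(6), Mul(Function('y')(21), 466)) = Add(Add(-3, 6), Mul(-9, 466)) = Add(3, -4194) = -4191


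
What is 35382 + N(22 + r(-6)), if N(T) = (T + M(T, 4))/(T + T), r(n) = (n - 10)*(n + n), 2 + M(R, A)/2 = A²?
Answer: 7571869/214 ≈ 35383.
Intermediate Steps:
M(R, A) = -4 + 2*A²
r(n) = 2*n*(-10 + n) (r(n) = (-10 + n)*(2*n) = 2*n*(-10 + n))
N(T) = (28 + T)/(2*T) (N(T) = (T + (-4 + 2*4²))/(T + T) = (T + (-4 + 2*16))/((2*T)) = (T + (-4 + 32))*(1/(2*T)) = (T + 28)*(1/(2*T)) = (28 + T)*(1/(2*T)) = (28 + T)/(2*T))
35382 + N(22 + r(-6)) = 35382 + (28 + (22 + 2*(-6)*(-10 - 6)))/(2*(22 + 2*(-6)*(-10 - 6))) = 35382 + (28 + (22 + 2*(-6)*(-16)))/(2*(22 + 2*(-6)*(-16))) = 35382 + (28 + (22 + 192))/(2*(22 + 192)) = 35382 + (½)*(28 + 214)/214 = 35382 + (½)*(1/214)*242 = 35382 + 121/214 = 7571869/214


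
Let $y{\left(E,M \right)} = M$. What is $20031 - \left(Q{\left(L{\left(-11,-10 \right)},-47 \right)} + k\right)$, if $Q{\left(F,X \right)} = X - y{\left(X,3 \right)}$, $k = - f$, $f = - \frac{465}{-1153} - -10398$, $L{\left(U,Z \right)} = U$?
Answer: $\frac{35142752}{1153} \approx 30479.0$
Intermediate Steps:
$f = \frac{11989359}{1153}$ ($f = \left(-465\right) \left(- \frac{1}{1153}\right) + 10398 = \frac{465}{1153} + 10398 = \frac{11989359}{1153} \approx 10398.0$)
$k = - \frac{11989359}{1153}$ ($k = \left(-1\right) \frac{11989359}{1153} = - \frac{11989359}{1153} \approx -10398.0$)
$Q{\left(F,X \right)} = -3 + X$ ($Q{\left(F,X \right)} = X - 3 = -3 + X$)
$20031 - \left(Q{\left(L{\left(-11,-10 \right)},-47 \right)} + k\right) = 20031 - \left(\left(-3 - 47\right) - \frac{11989359}{1153}\right) = 20031 - \left(-50 - \frac{11989359}{1153}\right) = 20031 - - \frac{12047009}{1153} = 20031 + \frac{12047009}{1153} = \frac{35142752}{1153}$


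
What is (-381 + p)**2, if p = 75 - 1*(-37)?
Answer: 72361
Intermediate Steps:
p = 112 (p = 75 + 37 = 112)
(-381 + p)**2 = (-381 + 112)**2 = (-269)**2 = 72361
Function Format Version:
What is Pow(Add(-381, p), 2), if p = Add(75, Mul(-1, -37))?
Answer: 72361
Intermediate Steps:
p = 112 (p = Add(75, 37) = 112)
Pow(Add(-381, p), 2) = Pow(Add(-381, 112), 2) = Pow(-269, 2) = 72361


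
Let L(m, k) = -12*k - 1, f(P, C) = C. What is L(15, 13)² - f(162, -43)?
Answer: 24692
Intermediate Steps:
L(m, k) = -1 - 12*k
L(15, 13)² - f(162, -43) = (-1 - 12*13)² - 1*(-43) = (-1 - 156)² + 43 = (-157)² + 43 = 24649 + 43 = 24692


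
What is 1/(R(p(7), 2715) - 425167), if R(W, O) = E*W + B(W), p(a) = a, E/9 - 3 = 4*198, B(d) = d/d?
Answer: -1/375081 ≈ -2.6661e-6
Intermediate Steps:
B(d) = 1
E = 7155 (E = 27 + 9*(4*198) = 27 + 9*792 = 27 + 7128 = 7155)
R(W, O) = 1 + 7155*W (R(W, O) = 7155*W + 1 = 1 + 7155*W)
1/(R(p(7), 2715) - 425167) = 1/((1 + 7155*7) - 425167) = 1/((1 + 50085) - 425167) = 1/(50086 - 425167) = 1/(-375081) = -1/375081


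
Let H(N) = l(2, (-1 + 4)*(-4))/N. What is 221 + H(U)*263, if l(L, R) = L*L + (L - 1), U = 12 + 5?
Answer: 5072/17 ≈ 298.35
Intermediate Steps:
U = 17
l(L, R) = -1 + L + L**2 (l(L, R) = L**2 + (-1 + L) = -1 + L + L**2)
H(N) = 5/N (H(N) = (-1 + 2 + 2**2)/N = (-1 + 2 + 4)/N = 5/N)
221 + H(U)*263 = 221 + (5/17)*263 = 221 + 1315/17 = 5072/17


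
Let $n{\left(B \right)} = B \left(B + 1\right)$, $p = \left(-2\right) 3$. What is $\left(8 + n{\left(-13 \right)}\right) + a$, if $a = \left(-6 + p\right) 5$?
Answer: $104$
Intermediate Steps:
$p = -6$
$n{\left(B \right)} = B \left(1 + B\right)$
$a = -60$ ($a = \left(-6 - 6\right) 5 = \left(-12\right) 5 = -60$)
$\left(8 + n{\left(-13 \right)}\right) + a = \left(8 - 13 \left(1 - 13\right)\right) - 60 = \left(8 - -156\right) - 60 = \left(8 + 156\right) - 60 = 164 - 60 = 104$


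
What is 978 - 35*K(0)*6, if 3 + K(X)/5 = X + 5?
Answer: -1122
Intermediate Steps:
K(X) = 10 + 5*X (K(X) = -15 + 5*(X + 5) = -15 + 5*(5 + X) = -15 + (25 + 5*X) = 10 + 5*X)
978 - 35*K(0)*6 = 978 - 35*(10 + 5*0)*6 = 978 - 35*(10 + 0)*6 = 978 - 35*10*6 = 978 - 350*6 = 978 - 1*2100 = 978 - 2100 = -1122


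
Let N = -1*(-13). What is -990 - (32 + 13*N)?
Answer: -1191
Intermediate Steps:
N = 13
-990 - (32 + 13*N) = -990 - (32 + 13*13) = -990 - (32 + 169) = -990 - 1*201 = -990 - 201 = -1191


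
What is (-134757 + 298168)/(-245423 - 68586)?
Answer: -163411/314009 ≈ -0.52040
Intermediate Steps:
(-134757 + 298168)/(-245423 - 68586) = 163411/(-314009) = 163411*(-1/314009) = -163411/314009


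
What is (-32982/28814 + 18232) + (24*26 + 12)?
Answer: 271814785/14407 ≈ 18867.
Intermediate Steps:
(-32982/28814 + 18232) + (24*26 + 12) = (-32982*1/28814 + 18232) + (624 + 12) = (-16491/14407 + 18232) + 636 = 262651933/14407 + 636 = 271814785/14407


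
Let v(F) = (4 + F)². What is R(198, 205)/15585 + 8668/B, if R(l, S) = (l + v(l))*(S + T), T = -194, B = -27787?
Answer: 12397457534/433060395 ≈ 28.628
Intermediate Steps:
R(l, S) = (-194 + S)*(l + (4 + l)²) (R(l, S) = (l + (4 + l)²)*(S - 194) = (l + (4 + l)²)*(-194 + S) = (-194 + S)*(l + (4 + l)²))
R(198, 205)/15585 + 8668/B = (-194*198 - 194*(4 + 198)² + 205*198 + 205*(4 + 198)²)/15585 + 8668/(-27787) = (-38412 - 194*202² + 40590 + 205*202²)*(1/15585) + 8668*(-1/27787) = (-38412 - 194*40804 + 40590 + 205*40804)*(1/15585) - 8668/27787 = (-38412 - 7915976 + 40590 + 8364820)*(1/15585) - 8668/27787 = 451022*(1/15585) - 8668/27787 = 451022/15585 - 8668/27787 = 12397457534/433060395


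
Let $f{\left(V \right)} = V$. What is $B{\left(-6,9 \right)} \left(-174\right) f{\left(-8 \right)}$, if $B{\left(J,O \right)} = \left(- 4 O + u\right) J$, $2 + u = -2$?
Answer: $334080$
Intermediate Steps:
$u = -4$ ($u = -2 - 2 = -4$)
$B{\left(J,O \right)} = J \left(-4 - 4 O\right)$ ($B{\left(J,O \right)} = \left(- 4 O - 4\right) J = \left(-4 - 4 O\right) J = J \left(-4 - 4 O\right)$)
$B{\left(-6,9 \right)} \left(-174\right) f{\left(-8 \right)} = \left(-4\right) \left(-6\right) \left(1 + 9\right) \left(-174\right) \left(-8\right) = \left(-4\right) \left(-6\right) 10 \left(-174\right) \left(-8\right) = 240 \left(-174\right) \left(-8\right) = \left(-41760\right) \left(-8\right) = 334080$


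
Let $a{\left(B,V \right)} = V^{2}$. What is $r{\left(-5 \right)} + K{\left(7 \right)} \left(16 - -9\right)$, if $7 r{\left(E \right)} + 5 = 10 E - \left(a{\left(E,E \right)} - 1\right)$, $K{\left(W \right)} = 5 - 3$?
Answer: $\frac{271}{7} \approx 38.714$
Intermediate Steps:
$K{\left(W \right)} = 2$ ($K{\left(W \right)} = 5 - 3 = 2$)
$r{\left(E \right)} = - \frac{4}{7} - \frac{E^{2}}{7} + \frac{10 E}{7}$ ($r{\left(E \right)} = - \frac{5}{7} + \frac{10 E - \left(E^{2} - 1\right)}{7} = - \frac{5}{7} + \frac{10 E - \left(-1 + E^{2}\right)}{7} = - \frac{5}{7} + \frac{1 - E^{2} + 10 E}{7} = - \frac{5}{7} + \left(\frac{1}{7} - \frac{E^{2}}{7} + \frac{10 E}{7}\right) = - \frac{4}{7} - \frac{E^{2}}{7} + \frac{10 E}{7}$)
$r{\left(-5 \right)} + K{\left(7 \right)} \left(16 - -9\right) = \left(- \frac{4}{7} - \frac{\left(-5\right)^{2}}{7} + \frac{10}{7} \left(-5\right)\right) + 2 \left(16 - -9\right) = \left(- \frac{4}{7} - \frac{25}{7} - \frac{50}{7}\right) + 2 \left(16 + 9\right) = \left(- \frac{4}{7} - \frac{25}{7} - \frac{50}{7}\right) + 2 \cdot 25 = - \frac{79}{7} + 50 = \frac{271}{7}$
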